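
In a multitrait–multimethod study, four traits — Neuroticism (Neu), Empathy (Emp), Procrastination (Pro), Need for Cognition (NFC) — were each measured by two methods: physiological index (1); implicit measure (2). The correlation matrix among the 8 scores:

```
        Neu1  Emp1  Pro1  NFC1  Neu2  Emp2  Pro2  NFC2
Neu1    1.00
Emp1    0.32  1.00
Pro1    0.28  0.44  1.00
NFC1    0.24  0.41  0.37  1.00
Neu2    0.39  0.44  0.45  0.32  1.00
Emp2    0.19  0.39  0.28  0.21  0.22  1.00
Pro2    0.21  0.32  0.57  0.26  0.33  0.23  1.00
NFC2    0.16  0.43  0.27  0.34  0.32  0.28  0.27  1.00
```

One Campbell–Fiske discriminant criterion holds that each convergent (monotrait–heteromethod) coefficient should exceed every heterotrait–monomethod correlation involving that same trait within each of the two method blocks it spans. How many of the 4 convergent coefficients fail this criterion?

2

Convergent coefficients and their comparison sets:
Neu (methods 1·2): 0.39 vs {0.32, 0.22, 0.28, 0.33, 0.24, 0.32} → pass.
Emp (methods 1·2): 0.39 vs {0.32, 0.22, 0.44, 0.23, 0.41, 0.28} → fail.
Pro (methods 1·2): 0.57 vs {0.28, 0.33, 0.44, 0.23, 0.37, 0.27} → pass.
NFC (methods 1·2): 0.34 vs {0.24, 0.32, 0.41, 0.28, 0.37, 0.27} → fail.
2 of 4 fail.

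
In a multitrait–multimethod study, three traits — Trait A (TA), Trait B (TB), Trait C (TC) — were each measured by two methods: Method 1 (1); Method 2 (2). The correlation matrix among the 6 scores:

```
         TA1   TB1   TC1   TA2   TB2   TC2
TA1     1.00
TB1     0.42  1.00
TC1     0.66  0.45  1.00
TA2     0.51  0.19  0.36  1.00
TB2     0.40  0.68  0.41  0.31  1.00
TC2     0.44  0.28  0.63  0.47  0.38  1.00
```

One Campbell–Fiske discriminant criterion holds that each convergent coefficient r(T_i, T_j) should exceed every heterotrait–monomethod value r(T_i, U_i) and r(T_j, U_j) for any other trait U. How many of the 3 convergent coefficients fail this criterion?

Convergent coefficients and their comparison sets:
TA (methods 1·2): 0.51 vs {0.42, 0.31, 0.66, 0.47} → fail.
TB (methods 1·2): 0.68 vs {0.42, 0.31, 0.45, 0.38} → pass.
TC (methods 1·2): 0.63 vs {0.66, 0.47, 0.45, 0.38} → fail.
2 of 3 fail.

2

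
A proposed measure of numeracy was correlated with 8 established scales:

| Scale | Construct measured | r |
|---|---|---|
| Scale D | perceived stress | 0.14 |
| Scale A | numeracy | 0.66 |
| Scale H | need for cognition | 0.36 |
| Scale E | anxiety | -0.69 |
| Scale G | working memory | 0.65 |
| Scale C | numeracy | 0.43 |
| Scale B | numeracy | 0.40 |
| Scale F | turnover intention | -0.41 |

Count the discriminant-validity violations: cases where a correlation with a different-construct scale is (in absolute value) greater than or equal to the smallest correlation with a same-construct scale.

3

Convergent (same construct = numeracy): Scale A, Scale C, Scale B.
Smallest convergent = 0.40. Discriminant |r|: 0.14, 0.36, 0.69, 0.65, 0.41; count ≥ 0.40 → 3.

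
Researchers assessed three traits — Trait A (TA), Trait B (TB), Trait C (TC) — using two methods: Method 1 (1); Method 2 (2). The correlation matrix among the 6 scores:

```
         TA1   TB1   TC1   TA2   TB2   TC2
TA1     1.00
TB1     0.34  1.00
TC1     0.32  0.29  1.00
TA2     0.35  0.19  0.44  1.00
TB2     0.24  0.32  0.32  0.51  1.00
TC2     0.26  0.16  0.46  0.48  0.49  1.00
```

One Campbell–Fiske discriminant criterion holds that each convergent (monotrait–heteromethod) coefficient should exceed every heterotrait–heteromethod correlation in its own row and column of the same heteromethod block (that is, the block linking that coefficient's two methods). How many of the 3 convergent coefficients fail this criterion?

2

Each convergent coefficient versus the relevant comparison correlations:
TA (methods 1·2): 0.35 vs {0.24, 0.19, 0.26, 0.44} → fail.
TB (methods 1·2): 0.32 vs {0.19, 0.24, 0.16, 0.32} → fail.
TC (methods 1·2): 0.46 vs {0.44, 0.26, 0.32, 0.16} → pass.
2 of 3 fail.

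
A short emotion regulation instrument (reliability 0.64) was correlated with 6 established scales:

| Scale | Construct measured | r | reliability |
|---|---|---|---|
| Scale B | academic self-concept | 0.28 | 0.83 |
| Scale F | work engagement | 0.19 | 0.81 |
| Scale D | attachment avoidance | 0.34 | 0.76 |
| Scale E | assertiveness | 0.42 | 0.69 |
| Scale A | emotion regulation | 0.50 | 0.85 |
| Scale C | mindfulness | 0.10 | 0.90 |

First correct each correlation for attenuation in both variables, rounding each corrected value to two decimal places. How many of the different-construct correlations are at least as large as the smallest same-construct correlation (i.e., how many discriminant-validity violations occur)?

Disattenuated r (r / √(r_scale · r_new)):
  Scale B (disc): 0.28 / √(0.83·0.64) = 0.38
  Scale F (disc): 0.19 / √(0.81·0.64) = 0.26
  Scale D (disc): 0.34 / √(0.76·0.64) = 0.49
  Scale E (disc): 0.42 / √(0.69·0.64) = 0.63
  Scale A (conv): 0.50 / √(0.85·0.64) = 0.68
  Scale C (disc): 0.10 / √(0.90·0.64) = 0.13
Smallest convergent = 0.68. Discriminant values: 0.38, 0.26, 0.49, 0.63, 0.13; count ≥ 0.68 → 0.

0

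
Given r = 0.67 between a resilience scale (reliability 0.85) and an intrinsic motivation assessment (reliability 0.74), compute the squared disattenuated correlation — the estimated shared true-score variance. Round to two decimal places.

0.71

Disattenuated r = 0.67 / √(0.85 × 0.74) = 0.67 / 0.7931 = 0.8448.
Shared true-score variance = 0.8448² = 0.7137 ≈ 0.71.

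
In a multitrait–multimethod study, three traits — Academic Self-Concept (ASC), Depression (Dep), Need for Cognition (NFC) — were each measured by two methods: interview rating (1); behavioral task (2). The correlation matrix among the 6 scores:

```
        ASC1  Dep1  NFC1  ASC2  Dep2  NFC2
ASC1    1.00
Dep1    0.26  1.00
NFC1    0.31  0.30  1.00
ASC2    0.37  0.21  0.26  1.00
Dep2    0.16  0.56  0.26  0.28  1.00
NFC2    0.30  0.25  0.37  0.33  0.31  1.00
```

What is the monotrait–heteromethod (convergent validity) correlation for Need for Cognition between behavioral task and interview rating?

0.37

Same trait (NFC), different methods: r(NFC2, NFC1) = 0.37.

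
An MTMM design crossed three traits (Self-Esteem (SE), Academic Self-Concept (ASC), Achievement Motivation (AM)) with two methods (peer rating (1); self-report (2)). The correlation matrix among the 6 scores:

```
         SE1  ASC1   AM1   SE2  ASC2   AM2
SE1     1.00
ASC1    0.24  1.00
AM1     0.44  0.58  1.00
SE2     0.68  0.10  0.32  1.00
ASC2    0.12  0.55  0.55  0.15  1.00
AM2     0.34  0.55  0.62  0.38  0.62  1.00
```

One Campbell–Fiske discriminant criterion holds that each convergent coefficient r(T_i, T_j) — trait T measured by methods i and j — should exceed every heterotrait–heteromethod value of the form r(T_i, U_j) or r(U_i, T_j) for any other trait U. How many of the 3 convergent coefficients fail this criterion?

1

Convergent coefficients and their comparison sets:
SE (methods 1·2): 0.68 vs {0.12, 0.10, 0.34, 0.32} → pass.
ASC (methods 1·2): 0.55 vs {0.10, 0.12, 0.55, 0.55} → fail.
AM (methods 1·2): 0.62 vs {0.32, 0.34, 0.55, 0.55} → pass.
1 of 3 fail.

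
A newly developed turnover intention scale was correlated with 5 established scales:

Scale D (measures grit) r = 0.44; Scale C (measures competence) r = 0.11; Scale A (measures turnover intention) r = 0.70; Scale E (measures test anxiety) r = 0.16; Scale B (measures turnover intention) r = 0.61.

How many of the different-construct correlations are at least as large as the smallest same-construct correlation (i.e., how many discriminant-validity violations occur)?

Convergent (same construct = turnover intention): Scale A, Scale B.
Smallest convergent = 0.61. Discriminant values: 0.44, 0.11, 0.16; count ≥ 0.61 → 0.

0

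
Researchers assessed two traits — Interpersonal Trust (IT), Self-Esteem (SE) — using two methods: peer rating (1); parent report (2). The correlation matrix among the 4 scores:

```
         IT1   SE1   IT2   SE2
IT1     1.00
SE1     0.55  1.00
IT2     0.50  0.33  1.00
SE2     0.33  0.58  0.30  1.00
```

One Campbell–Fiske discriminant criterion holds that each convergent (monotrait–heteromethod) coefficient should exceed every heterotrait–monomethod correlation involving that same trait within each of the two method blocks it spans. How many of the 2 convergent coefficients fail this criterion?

1

Convergent coefficients and their comparison sets:
IT (methods 1·2): 0.50 vs {0.55, 0.30} → fail.
SE (methods 1·2): 0.58 vs {0.55, 0.30} → pass.
1 of 2 fail.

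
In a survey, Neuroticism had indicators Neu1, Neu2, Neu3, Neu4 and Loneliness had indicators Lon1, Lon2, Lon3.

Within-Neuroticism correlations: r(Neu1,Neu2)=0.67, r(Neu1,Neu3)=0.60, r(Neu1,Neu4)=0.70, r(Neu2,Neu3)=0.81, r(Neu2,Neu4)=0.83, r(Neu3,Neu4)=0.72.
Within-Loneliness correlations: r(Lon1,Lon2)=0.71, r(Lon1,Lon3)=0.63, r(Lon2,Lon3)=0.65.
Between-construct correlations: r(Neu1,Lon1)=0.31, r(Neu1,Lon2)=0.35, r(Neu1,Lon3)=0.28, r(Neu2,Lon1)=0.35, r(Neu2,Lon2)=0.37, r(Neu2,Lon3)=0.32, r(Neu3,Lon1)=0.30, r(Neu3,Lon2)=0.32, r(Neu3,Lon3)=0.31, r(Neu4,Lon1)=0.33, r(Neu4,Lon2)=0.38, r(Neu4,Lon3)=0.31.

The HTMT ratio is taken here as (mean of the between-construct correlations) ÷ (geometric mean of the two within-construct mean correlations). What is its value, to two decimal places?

Mean heterotrait r = 3.93/12 = 0.3275.
Mean within-Neu = 4.33/6 = 0.7217; mean within-Lon = 1.99/3 = 0.6633.
Geometric mean = √(0.7217 × 0.6633) = 0.6919.
HTMT = 0.3275 / 0.6919 = 0.47.

0.47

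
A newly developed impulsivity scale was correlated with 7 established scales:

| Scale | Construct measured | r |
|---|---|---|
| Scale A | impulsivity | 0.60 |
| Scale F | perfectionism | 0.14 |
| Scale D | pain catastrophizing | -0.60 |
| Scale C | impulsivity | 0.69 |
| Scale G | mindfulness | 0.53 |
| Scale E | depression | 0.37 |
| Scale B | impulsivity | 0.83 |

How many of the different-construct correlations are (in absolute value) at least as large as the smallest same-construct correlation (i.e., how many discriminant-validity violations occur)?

1

Convergent (same construct = impulsivity): Scale A, Scale C, Scale B.
Smallest convergent = 0.60. Discriminant |r|: 0.14, 0.60, 0.53, 0.37; count ≥ 0.60 → 1.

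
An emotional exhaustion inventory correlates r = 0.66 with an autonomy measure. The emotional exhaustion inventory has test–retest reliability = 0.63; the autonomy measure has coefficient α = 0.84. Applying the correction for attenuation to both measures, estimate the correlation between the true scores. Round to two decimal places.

r_true = r_obs / √(r_xx · r_yy) = 0.66 / √(0.63 × 0.84) = 0.66 / √0.5292 = 0.66 / 0.7275 ≈ 0.91.

0.91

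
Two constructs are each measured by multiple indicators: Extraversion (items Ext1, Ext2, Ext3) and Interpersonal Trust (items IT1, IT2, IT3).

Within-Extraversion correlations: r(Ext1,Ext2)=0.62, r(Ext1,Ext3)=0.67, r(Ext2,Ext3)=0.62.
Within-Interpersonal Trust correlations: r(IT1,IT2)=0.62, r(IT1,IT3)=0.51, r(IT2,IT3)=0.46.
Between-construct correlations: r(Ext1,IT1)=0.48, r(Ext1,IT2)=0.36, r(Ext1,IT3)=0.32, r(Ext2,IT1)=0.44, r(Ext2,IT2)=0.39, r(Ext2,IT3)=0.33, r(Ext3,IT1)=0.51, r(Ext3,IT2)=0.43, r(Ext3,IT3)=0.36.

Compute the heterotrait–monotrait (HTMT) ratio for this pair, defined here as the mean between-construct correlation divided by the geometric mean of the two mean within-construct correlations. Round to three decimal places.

Mean between = 3.62/9 = 0.4022.
Mean within-Ext = 1.91/3 = 0.6367; mean within-IT = 1.59/3 = 0.5300.
Geometric mean = √(0.6367 × 0.5300) = 0.5809.
HTMT = 0.4022 / 0.5809 = 0.692.

0.692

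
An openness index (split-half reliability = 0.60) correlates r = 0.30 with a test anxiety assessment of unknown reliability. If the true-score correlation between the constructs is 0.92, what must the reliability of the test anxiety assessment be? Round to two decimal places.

0.18

r_true = r_obs / √(r_xx · r_yy) ⇒ 0.92 = 0.30 / √(0.60 · r_yy).
√(0.60 · r_yy) = 0.30 / 0.92 = 0.3261; 0.60 · r_yy = 0.1063; r_yy = 0.1063 / 0.60 ≈ 0.18.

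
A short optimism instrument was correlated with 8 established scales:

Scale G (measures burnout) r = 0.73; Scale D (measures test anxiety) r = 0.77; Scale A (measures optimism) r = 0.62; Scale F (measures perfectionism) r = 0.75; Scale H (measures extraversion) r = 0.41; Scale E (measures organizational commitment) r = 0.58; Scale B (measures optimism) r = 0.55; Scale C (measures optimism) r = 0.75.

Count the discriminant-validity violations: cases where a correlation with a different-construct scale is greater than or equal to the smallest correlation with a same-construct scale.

4

Convergent (same construct = optimism): Scale A, Scale B, Scale C.
Smallest convergent = 0.55. Discriminant values: 0.73, 0.77, 0.75, 0.41, 0.58; count ≥ 0.55 → 4.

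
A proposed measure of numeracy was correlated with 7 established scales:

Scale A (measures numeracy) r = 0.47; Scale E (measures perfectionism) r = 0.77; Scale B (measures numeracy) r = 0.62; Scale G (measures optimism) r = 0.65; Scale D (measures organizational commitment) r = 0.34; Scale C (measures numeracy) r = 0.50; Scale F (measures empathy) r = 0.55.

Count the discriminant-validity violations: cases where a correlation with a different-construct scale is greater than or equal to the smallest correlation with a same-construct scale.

3

Convergent (same construct = numeracy): Scale A, Scale B, Scale C.
Smallest convergent = 0.47. Discriminant values: 0.77, 0.65, 0.34, 0.55; count ≥ 0.47 → 3.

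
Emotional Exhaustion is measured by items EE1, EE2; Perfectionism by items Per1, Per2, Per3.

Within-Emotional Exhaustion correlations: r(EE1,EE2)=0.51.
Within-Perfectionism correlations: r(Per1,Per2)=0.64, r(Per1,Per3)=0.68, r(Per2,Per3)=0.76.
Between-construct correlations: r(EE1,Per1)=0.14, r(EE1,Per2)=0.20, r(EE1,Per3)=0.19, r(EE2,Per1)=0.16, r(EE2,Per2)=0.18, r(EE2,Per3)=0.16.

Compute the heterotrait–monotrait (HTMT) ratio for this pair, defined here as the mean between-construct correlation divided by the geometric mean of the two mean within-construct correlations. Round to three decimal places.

Mean between = 1.03/6 = 0.1717.
Mean within-EE = 0.51/1 = 0.5100; mean within-Per = 2.08/3 = 0.6933.
Geometric mean = √(0.5100 × 0.6933) = 0.5946.
HTMT = 0.1717 / 0.5946 = 0.289.

0.289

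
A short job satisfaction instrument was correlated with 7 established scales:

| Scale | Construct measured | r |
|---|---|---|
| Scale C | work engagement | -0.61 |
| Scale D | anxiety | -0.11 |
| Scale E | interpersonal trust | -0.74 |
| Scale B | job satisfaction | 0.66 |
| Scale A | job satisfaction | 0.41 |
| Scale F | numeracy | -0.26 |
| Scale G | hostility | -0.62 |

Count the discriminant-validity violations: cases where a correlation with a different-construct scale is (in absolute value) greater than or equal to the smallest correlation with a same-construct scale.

Convergent (same construct = job satisfaction): Scale B, Scale A.
Smallest convergent = 0.41. Discriminant |r|: 0.61, 0.11, 0.74, 0.26, 0.62; count ≥ 0.41 → 3.

3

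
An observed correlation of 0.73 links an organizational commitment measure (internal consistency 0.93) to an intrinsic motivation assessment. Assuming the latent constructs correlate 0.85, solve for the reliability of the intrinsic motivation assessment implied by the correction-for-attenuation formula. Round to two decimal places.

0.79

r_true = r_obs / √(r_xx · r_yy) ⇒ 0.85 = 0.73 / √(0.93 · r_yy).
√(0.93 · r_yy) = 0.73 / 0.85 = 0.8588; 0.93 · r_yy = 0.7375; r_yy = 0.7375 / 0.93 ≈ 0.79.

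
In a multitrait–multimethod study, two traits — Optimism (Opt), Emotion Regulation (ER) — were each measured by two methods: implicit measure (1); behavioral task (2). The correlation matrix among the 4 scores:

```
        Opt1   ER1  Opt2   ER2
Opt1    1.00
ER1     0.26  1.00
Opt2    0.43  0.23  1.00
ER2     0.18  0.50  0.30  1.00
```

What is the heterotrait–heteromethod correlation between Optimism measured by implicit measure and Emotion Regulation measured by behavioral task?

Different traits and methods: r(Opt1, ER2) = 0.18.

0.18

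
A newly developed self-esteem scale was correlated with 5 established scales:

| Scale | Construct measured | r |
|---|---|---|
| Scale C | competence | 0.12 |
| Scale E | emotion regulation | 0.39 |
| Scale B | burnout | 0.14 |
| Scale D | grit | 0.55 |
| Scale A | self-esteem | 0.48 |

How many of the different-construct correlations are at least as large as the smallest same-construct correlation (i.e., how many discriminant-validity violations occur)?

Convergent (same construct = self-esteem): Scale A.
Smallest convergent = 0.48. Discriminant values: 0.12, 0.39, 0.14, 0.55; count ≥ 0.48 → 1.

1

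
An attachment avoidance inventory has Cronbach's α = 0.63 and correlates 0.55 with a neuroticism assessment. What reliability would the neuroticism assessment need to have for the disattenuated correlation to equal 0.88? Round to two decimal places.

0.62

r_true = r_obs / √(r_xx · r_yy) ⇒ 0.88 = 0.55 / √(0.63 · r_yy).
√(0.63 · r_yy) = 0.55 / 0.88 = 0.6250; 0.63 · r_yy = 0.3906; r_yy = 0.3906 / 0.63 ≈ 0.62.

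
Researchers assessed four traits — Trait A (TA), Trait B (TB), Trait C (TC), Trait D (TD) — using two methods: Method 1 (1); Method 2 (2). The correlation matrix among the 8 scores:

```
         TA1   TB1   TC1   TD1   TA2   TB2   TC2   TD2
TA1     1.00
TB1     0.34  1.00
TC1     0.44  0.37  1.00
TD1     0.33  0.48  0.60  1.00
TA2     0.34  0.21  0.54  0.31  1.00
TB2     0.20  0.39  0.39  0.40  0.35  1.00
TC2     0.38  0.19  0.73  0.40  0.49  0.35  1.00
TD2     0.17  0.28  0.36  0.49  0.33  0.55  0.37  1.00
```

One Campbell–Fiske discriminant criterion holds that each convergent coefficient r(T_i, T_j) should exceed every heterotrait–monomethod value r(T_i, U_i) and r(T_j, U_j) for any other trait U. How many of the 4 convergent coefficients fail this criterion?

3

Convergent coefficients and their comparison sets:
TA (methods 1·2): 0.34 vs {0.34, 0.35, 0.44, 0.49, 0.33, 0.33} → fail.
TB (methods 1·2): 0.39 vs {0.34, 0.35, 0.37, 0.35, 0.48, 0.55} → fail.
TC (methods 1·2): 0.73 vs {0.44, 0.49, 0.37, 0.35, 0.60, 0.37} → pass.
TD (methods 1·2): 0.49 vs {0.33, 0.33, 0.48, 0.55, 0.60, 0.37} → fail.
3 of 4 fail.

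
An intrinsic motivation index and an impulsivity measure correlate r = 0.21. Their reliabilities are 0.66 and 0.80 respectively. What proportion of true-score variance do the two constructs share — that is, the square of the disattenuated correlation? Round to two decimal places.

0.08

Disattenuated r = 0.21 / √(0.66 × 0.80) = 0.21 / 0.7266 = 0.2890.
Shared true-score variance = 0.2890² = 0.0835 ≈ 0.08.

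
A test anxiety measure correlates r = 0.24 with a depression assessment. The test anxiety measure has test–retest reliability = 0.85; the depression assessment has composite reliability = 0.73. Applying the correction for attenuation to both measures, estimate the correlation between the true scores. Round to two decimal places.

r_true = r_obs / √(r_xx · r_yy) = 0.24 / √(0.85 × 0.73) = 0.24 / √0.6205 = 0.24 / 0.7877 ≈ 0.30.

0.30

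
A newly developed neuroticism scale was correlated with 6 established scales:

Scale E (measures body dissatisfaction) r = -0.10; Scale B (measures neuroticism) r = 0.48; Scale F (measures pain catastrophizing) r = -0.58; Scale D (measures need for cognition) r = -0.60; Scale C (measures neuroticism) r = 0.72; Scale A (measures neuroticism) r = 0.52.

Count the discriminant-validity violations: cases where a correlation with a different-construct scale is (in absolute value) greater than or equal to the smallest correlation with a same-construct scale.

Convergent (same construct = neuroticism): Scale B, Scale C, Scale A.
Smallest convergent = 0.48. Discriminant |r|: 0.10, 0.58, 0.60; count ≥ 0.48 → 2.

2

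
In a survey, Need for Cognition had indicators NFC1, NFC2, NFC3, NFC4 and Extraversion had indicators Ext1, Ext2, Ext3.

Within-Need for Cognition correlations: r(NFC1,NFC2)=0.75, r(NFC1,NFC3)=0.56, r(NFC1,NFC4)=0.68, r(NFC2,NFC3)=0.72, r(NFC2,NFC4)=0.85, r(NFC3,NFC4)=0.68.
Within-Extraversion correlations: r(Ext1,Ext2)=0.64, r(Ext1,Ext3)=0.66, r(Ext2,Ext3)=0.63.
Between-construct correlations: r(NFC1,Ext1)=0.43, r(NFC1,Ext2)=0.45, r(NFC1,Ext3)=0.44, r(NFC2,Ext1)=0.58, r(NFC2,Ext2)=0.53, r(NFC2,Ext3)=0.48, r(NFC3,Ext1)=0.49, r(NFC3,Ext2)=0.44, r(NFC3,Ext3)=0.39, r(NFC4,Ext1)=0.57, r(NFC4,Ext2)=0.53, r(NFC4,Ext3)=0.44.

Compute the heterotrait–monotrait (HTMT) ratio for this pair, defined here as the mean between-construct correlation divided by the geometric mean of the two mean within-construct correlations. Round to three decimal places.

0.713

Mean between = 5.77/12 = 0.4808.
Mean within-NFC = 4.24/6 = 0.7067; mean within-Ext = 1.93/3 = 0.6433.
Geometric mean = √(0.7067 × 0.6433) = 0.6743.
HTMT = 0.4808 / 0.6743 = 0.713.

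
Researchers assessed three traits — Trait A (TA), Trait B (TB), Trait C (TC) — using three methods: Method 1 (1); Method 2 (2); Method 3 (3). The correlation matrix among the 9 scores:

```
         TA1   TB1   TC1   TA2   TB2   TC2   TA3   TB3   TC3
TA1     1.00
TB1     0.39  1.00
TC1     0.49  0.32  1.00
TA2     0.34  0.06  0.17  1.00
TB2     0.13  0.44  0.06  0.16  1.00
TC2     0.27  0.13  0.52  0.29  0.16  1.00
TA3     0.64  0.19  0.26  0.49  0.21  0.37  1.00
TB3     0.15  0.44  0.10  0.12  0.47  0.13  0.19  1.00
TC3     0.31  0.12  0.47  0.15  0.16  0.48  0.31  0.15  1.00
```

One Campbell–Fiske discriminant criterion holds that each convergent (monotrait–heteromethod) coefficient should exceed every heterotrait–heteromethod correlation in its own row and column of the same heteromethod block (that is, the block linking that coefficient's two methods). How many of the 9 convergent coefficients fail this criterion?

Checking each validity diagonal entry against its comparison values:
TA (methods 1·2): 0.34 vs {0.13, 0.06, 0.27, 0.17} → pass.
TA (methods 1·3): 0.64 vs {0.15, 0.19, 0.31, 0.26} → pass.
TA (methods 2·3): 0.49 vs {0.12, 0.21, 0.15, 0.37} → pass.
TB (methods 1·2): 0.44 vs {0.06, 0.13, 0.13, 0.06} → pass.
TB (methods 1·3): 0.44 vs {0.19, 0.15, 0.12, 0.10} → pass.
TB (methods 2·3): 0.47 vs {0.21, 0.12, 0.16, 0.13} → pass.
TC (methods 1·2): 0.52 vs {0.17, 0.27, 0.06, 0.13} → pass.
TC (methods 1·3): 0.47 vs {0.26, 0.31, 0.10, 0.12} → pass.
TC (methods 2·3): 0.48 vs {0.37, 0.15, 0.13, 0.16} → pass.
0 of 9 fail.

0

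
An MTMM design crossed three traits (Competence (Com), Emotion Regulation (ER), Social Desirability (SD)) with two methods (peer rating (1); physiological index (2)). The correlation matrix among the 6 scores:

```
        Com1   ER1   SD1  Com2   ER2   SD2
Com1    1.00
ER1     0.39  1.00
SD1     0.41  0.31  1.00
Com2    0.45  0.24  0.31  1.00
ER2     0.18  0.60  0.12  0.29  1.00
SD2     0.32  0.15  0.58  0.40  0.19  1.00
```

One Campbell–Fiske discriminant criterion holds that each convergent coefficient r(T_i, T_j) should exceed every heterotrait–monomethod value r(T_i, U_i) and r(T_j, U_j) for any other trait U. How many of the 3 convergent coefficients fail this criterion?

Checking each validity diagonal entry against its comparison values:
Com (methods 1·2): 0.45 vs {0.39, 0.29, 0.41, 0.40} → pass.
ER (methods 1·2): 0.60 vs {0.39, 0.29, 0.31, 0.19} → pass.
SD (methods 1·2): 0.58 vs {0.41, 0.40, 0.31, 0.19} → pass.
0 of 3 fail.

0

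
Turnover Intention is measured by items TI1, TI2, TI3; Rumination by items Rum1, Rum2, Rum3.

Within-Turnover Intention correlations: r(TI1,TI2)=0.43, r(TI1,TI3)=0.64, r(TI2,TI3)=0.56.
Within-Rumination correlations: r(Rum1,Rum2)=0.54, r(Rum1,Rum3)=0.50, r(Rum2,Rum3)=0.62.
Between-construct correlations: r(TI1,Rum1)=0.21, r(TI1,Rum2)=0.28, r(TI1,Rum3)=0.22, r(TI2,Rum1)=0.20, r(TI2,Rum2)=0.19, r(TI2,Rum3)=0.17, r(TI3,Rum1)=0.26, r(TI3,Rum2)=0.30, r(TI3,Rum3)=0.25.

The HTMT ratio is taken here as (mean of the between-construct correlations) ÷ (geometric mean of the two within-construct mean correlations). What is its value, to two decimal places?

0.42

Mean between = 2.08/9 = 0.2311.
Mean within-TI = 1.63/3 = 0.5433; mean within-Rum = 1.66/3 = 0.5533.
Geometric mean = √(0.5433 × 0.5533) = 0.5483.
HTMT = 0.2311 / 0.5483 = 0.42.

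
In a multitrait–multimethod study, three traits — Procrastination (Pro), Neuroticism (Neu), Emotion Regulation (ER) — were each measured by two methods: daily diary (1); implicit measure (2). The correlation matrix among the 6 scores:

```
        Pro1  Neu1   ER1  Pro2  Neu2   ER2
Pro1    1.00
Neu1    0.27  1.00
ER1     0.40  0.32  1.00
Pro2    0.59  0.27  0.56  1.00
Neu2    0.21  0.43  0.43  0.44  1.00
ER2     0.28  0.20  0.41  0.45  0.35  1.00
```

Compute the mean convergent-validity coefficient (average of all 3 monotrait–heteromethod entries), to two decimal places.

0.48

Convergent values: 0.59, 0.43, 0.41; mean = 1.43/3 = 0.48.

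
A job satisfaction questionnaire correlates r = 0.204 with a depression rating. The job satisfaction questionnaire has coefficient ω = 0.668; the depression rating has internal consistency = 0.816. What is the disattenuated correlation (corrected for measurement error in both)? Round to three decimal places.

r_true = r_obs / √(r_xx · r_yy) = 0.204 / √(0.668 × 0.816) = 0.204 / √0.545088 = 0.204 / 0.7383 ≈ 0.276.

0.276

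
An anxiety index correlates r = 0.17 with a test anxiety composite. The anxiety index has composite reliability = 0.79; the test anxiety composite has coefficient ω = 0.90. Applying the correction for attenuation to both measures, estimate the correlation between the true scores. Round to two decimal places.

r_true = r_obs / √(r_xx · r_yy) = 0.17 / √(0.79 × 0.90) = 0.17 / √0.7110 = 0.17 / 0.8432 ≈ 0.20.

0.20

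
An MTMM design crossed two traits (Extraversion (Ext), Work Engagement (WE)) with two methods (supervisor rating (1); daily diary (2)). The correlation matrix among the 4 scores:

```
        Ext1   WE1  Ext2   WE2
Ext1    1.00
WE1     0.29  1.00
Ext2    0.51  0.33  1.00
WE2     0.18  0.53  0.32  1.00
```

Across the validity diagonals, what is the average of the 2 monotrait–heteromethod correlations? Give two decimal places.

Convergent values: 0.51, 0.53; mean = 1.04/2 = 0.52.

0.52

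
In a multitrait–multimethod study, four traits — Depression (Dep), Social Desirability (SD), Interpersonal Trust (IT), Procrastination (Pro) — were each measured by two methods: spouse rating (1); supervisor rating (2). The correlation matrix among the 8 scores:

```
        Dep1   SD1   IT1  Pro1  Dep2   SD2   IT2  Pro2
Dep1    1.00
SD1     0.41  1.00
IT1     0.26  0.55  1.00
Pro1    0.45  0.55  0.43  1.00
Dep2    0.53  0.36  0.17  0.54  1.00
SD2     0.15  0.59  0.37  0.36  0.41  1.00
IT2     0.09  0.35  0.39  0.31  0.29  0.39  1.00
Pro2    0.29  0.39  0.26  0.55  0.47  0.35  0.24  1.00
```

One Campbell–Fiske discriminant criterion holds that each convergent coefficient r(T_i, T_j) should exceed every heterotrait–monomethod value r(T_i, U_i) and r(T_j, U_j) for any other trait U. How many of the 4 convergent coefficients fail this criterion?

2

Each convergent coefficient versus the relevant comparison correlations:
Dep (methods 1·2): 0.53 vs {0.41, 0.41, 0.26, 0.29, 0.45, 0.47} → pass.
SD (methods 1·2): 0.59 vs {0.41, 0.41, 0.55, 0.39, 0.55, 0.35} → pass.
IT (methods 1·2): 0.39 vs {0.26, 0.29, 0.55, 0.39, 0.43, 0.24} → fail.
Pro (methods 1·2): 0.55 vs {0.45, 0.47, 0.55, 0.35, 0.43, 0.24} → fail.
2 of 4 fail.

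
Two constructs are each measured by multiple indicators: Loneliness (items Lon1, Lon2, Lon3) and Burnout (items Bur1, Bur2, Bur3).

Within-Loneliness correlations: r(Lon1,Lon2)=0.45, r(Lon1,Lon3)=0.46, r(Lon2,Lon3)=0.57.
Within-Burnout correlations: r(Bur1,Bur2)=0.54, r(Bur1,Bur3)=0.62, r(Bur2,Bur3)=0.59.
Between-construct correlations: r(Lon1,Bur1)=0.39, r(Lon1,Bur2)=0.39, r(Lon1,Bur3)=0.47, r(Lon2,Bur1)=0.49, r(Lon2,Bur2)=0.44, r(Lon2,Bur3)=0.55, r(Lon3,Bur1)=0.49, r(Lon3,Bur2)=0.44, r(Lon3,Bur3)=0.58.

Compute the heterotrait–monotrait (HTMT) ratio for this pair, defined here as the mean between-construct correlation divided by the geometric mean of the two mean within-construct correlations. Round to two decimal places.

0.88

Mean between = 4.24/9 = 0.4711.
Mean within-Lon = 1.48/3 = 0.4933; mean within-Bur = 1.75/3 = 0.5833.
Geometric mean = √(0.4933 × 0.5833) = 0.5364.
HTMT = 0.4711 / 0.5364 = 0.88.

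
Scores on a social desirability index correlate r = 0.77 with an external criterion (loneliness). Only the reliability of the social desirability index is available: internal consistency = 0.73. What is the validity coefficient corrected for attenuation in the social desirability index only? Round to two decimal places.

0.90

Single correction: r_c = r_obs / √r_xx = 0.77 / √0.73 = 0.77 / 0.8544 ≈ 0.90.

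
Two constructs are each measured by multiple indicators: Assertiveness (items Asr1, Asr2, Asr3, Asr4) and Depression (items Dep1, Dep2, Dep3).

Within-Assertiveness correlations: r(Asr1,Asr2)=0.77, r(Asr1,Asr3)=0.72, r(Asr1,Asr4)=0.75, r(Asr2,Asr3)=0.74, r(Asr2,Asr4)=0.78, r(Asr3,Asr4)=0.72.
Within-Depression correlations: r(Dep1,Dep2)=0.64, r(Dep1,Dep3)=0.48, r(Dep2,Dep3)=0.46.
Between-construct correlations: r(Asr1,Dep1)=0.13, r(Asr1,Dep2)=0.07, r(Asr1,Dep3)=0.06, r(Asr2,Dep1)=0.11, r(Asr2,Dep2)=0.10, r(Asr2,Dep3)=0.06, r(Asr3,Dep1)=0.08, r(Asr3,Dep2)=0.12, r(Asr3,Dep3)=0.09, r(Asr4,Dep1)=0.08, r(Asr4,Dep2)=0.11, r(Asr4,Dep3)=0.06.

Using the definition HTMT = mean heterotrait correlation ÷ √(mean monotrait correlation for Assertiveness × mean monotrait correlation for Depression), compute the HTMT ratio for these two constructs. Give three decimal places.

Mean heterotrait r = 1.07/12 = 0.0892.
Mean within-Asr = 4.48/6 = 0.7467; mean within-Dep = 1.58/3 = 0.5267.
Geometric mean = √(0.7467 × 0.5267) = 0.6271.
HTMT = 0.0892 / 0.6271 = 0.142.

0.142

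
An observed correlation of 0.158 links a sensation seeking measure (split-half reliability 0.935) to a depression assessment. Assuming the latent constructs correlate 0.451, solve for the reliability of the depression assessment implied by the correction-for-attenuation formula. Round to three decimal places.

r_true = r_obs / √(r_xx · r_yy) ⇒ 0.451 = 0.158 / √(0.935 · r_yy).
√(0.935 · r_yy) = 0.158 / 0.451 = 0.3503; 0.935 · r_yy = 0.1227; r_yy = 0.1227 / 0.935 ≈ 0.131.

0.131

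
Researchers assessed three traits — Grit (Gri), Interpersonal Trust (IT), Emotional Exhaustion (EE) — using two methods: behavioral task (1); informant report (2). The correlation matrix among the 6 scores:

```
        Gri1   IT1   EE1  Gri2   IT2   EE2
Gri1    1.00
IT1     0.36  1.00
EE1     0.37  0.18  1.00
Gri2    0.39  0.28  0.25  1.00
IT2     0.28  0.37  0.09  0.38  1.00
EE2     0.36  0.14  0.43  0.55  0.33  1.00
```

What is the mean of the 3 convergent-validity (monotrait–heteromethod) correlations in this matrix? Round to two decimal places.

Convergent values: 0.39, 0.37, 0.43; mean = 1.19/3 = 0.40.

0.40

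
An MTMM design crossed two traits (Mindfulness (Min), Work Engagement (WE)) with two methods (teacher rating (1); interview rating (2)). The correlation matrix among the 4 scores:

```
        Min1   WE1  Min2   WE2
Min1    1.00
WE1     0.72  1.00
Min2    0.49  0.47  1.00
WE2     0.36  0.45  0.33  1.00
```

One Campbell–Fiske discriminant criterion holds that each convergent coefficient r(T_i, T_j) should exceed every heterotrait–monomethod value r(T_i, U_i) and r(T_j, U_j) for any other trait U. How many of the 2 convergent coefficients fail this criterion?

2

Checking each validity diagonal entry against its comparison values:
Min (methods 1·2): 0.49 vs {0.72, 0.33} → fail.
WE (methods 1·2): 0.45 vs {0.72, 0.33} → fail.
2 of 2 fail.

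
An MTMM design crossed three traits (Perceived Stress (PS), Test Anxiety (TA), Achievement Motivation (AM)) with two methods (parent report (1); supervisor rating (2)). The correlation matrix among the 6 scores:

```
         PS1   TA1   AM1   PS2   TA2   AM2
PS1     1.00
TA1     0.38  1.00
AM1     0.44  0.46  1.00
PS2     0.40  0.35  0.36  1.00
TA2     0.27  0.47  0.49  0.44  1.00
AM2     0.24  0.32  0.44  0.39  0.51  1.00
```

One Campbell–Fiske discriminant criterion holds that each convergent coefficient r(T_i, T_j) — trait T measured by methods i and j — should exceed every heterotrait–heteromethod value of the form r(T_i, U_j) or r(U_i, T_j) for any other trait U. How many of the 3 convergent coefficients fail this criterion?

2

Convergent coefficients and their comparison sets:
PS (methods 1·2): 0.40 vs {0.27, 0.35, 0.24, 0.36} → pass.
TA (methods 1·2): 0.47 vs {0.35, 0.27, 0.32, 0.49} → fail.
AM (methods 1·2): 0.44 vs {0.36, 0.24, 0.49, 0.32} → fail.
2 of 3 fail.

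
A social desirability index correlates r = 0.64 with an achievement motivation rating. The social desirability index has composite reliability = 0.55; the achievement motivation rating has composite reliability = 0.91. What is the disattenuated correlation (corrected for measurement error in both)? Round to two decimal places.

0.90

r_true = r_obs / √(r_xx · r_yy) = 0.64 / √(0.55 × 0.91) = 0.64 / √0.5005 = 0.64 / 0.7075 ≈ 0.90.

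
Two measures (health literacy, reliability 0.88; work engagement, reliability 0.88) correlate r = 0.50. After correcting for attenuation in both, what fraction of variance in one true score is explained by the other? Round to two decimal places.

Disattenuated r = 0.50 / √(0.88 × 0.88) = 0.50 / 0.8800 = 0.5682.
Shared true-score variance = 0.5682² = 0.3229 ≈ 0.32.

0.32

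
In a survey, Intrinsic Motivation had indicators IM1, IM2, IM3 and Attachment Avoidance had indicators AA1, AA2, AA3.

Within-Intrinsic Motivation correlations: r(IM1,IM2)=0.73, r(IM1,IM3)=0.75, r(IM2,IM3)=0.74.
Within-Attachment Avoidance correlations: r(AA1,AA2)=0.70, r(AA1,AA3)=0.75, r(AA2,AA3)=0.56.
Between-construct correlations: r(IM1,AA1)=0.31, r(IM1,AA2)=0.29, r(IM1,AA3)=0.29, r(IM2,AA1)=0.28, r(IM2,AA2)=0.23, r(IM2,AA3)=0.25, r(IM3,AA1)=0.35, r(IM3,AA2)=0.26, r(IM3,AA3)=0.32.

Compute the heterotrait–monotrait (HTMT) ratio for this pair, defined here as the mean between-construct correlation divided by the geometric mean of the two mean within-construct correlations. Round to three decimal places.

Mean heterotrait r = 2.58/9 = 0.2867.
Mean within-IM = 2.22/3 = 0.7400; mean within-AA = 2.01/3 = 0.6700.
Geometric mean = √(0.7400 × 0.6700) = 0.7041.
HTMT = 0.2867 / 0.7041 = 0.407.

0.407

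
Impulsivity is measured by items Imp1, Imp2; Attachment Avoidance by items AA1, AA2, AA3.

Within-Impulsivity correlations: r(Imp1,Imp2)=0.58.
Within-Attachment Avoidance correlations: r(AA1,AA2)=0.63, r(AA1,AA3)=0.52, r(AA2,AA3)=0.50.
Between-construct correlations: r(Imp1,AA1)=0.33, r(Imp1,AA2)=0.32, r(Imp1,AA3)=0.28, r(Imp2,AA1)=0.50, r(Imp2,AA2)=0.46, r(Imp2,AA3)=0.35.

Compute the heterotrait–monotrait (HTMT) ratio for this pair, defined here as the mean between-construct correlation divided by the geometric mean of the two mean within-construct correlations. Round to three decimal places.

0.661

Between-construct mean = 2.24/6 = 0.3733.
Mean within-Imp = 0.58/1 = 0.5800; mean within-AA = 1.65/3 = 0.5500.
Geometric mean = √(0.5800 × 0.5500) = 0.5648.
HTMT = 0.3733 / 0.5648 = 0.661.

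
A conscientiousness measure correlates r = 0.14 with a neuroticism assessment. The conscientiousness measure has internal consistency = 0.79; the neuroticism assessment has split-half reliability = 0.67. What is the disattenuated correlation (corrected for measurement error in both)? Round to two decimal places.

r_true = r_obs / √(r_xx · r_yy) = 0.14 / √(0.79 × 0.67) = 0.14 / √0.5293 = 0.14 / 0.7275 ≈ 0.19.

0.19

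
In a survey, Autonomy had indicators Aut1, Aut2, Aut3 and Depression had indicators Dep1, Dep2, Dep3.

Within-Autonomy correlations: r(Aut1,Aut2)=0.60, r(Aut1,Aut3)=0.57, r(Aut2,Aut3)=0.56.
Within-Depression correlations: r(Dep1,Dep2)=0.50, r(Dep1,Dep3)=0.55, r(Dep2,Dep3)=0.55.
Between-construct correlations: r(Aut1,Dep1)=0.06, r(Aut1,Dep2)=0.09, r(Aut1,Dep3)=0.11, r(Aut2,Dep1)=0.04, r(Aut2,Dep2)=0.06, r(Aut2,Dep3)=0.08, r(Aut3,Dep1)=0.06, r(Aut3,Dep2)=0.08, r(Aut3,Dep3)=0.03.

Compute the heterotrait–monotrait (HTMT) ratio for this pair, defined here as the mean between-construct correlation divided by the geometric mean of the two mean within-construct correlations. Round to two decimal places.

0.12

Mean between = 0.61/9 = 0.0678.
Mean within-Aut = 1.73/3 = 0.5767; mean within-Dep = 1.60/3 = 0.5333.
Geometric mean = √(0.5767 × 0.5333) = 0.5546.
HTMT = 0.0678 / 0.5546 = 0.12.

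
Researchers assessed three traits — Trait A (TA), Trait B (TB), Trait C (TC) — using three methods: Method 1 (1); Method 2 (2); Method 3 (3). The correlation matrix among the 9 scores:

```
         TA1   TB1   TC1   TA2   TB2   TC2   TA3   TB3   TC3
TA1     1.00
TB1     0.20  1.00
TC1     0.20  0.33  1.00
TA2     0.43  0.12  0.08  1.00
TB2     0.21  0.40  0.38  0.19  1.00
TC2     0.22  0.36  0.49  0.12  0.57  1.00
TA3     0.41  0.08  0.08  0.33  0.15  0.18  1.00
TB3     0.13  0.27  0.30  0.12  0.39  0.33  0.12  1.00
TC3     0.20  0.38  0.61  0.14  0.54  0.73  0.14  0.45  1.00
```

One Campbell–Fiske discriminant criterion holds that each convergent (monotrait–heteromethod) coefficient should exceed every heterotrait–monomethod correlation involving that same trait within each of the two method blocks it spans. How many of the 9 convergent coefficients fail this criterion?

Convergent coefficients and their comparison sets:
TA (methods 1·2): 0.43 vs {0.20, 0.19, 0.20, 0.12} → pass.
TA (methods 1·3): 0.41 vs {0.20, 0.12, 0.20, 0.14} → pass.
TA (methods 2·3): 0.33 vs {0.19, 0.12, 0.12, 0.14} → pass.
TB (methods 1·2): 0.40 vs {0.20, 0.19, 0.33, 0.57} → fail.
TB (methods 1·3): 0.27 vs {0.20, 0.12, 0.33, 0.45} → fail.
TB (methods 2·3): 0.39 vs {0.19, 0.12, 0.57, 0.45} → fail.
TC (methods 1·2): 0.49 vs {0.20, 0.12, 0.33, 0.57} → fail.
TC (methods 1·3): 0.61 vs {0.20, 0.14, 0.33, 0.45} → pass.
TC (methods 2·3): 0.73 vs {0.12, 0.14, 0.57, 0.45} → pass.
4 of 9 fail.

4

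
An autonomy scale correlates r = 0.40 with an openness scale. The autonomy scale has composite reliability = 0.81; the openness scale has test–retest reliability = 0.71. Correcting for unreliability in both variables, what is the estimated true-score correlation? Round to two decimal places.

0.53

r_true = r_obs / √(r_xx · r_yy) = 0.40 / √(0.81 × 0.71) = 0.40 / √0.5751 = 0.40 / 0.7584 ≈ 0.53.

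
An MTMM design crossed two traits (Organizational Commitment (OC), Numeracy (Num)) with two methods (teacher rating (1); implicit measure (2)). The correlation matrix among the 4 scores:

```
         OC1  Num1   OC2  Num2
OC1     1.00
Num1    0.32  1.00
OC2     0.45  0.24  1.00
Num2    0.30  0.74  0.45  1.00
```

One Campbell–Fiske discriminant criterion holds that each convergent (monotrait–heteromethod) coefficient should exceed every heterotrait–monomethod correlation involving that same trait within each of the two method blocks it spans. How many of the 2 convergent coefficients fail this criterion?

Each convergent coefficient versus the relevant comparison correlations:
OC (methods 1·2): 0.45 vs {0.32, 0.45} → fail.
Num (methods 1·2): 0.74 vs {0.32, 0.45} → pass.
1 of 2 fail.

1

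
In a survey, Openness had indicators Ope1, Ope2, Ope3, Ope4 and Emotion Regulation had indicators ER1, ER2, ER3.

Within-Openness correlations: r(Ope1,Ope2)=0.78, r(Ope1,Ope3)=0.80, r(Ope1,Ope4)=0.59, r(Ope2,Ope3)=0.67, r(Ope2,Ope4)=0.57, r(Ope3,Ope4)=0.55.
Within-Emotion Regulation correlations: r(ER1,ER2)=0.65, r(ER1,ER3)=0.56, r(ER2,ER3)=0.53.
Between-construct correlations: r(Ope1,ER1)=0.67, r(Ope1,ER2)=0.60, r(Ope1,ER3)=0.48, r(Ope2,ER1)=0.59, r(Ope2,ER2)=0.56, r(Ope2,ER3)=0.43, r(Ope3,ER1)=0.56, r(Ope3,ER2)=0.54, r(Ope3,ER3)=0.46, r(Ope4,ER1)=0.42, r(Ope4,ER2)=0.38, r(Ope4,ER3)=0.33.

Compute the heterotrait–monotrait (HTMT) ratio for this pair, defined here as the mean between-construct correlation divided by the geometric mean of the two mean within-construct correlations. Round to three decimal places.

Mean heterotrait r = 6.02/12 = 0.5017.
Mean within-Ope = 3.96/6 = 0.6600; mean within-ER = 1.74/3 = 0.5800.
Geometric mean = √(0.6600 × 0.5800) = 0.6187.
HTMT = 0.5017 / 0.6187 = 0.811.

0.811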